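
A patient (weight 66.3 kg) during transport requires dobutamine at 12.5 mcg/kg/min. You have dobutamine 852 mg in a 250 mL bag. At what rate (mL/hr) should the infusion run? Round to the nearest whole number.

Dose = 12.5 mcg/kg/min × 66.3 kg = 828.75 mcg/min
828.75 mcg/min × 60 min/hr = 49725 mcg/hr
Concentration = 852 mg ÷ 250 mL = 3.408 mg/mL = 3408 mcg/mL
Rate = 49725 mcg/hr ÷ 3408 mcg/mL = 14.59067 mL/hr

15 mL/hr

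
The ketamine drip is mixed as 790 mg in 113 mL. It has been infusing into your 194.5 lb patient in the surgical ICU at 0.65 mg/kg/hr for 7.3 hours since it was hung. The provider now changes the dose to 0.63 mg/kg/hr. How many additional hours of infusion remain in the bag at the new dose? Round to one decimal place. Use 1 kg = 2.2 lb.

6.7 hours

Initial rate:
Weight = 194.5 lb ÷ 2.2 lb/kg = 88.40909 kg
Dose = 0.65 mg/kg/hr × 88.40909 kg = 57.46591 mg/hr
Concentration = 790 mg ÷ 113 mL = 6.99115 mg/mL
Rate = 57.46591 mg/hr ÷ 6.99115 mg/mL = 8.219807 mL/hr
Volume infused so far = 8.219807 mL/hr × 7.3 hr = 60.00459 mL
Volume remaining = 113 − 60.00459 = 52.99541 mL
New rate:
Dose = 0.63 mg/kg/hr × 88.40909 kg = 55.69773 mg/hr
Rate = 55.69773 mg/hr ÷ 6.99115 mg/mL = 7.96689 mL/hr
Time remaining = 52.99541 mL ÷ 7.96689 mL/hr = 6.651957 hr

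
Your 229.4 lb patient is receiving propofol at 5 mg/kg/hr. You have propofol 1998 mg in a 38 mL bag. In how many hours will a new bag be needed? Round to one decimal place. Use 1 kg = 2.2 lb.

3.8 hours

Weight = 229.4 lb ÷ 2.2 lb/kg = 104.2727 kg
Dose = 5 mg/kg/hr × 104.2727 kg = 521.3636 mg/hr
Concentration = 1998 mg ÷ 38 mL = 52.57895 mg/mL
Rate = 521.3636 mg/hr ÷ 52.57895 mg/mL = 9.915825 mL/hr
Duration = 38 mL ÷ 9.915825 mL/hr = 3.832258 hr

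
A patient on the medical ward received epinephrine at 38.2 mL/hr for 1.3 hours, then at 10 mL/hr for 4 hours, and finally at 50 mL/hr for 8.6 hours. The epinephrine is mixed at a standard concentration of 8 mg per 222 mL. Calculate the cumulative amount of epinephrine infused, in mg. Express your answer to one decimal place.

18.7 mg

Concentration = 8 mg ÷ 222 mL = 0.03603604 mg/mL
Stage 1: 38.2 mL/hr × 1.3 hr = 49.66 mL → 49.66 mL × 0.03603604 mg/mL = 1.78955 mg
Stage 2: 10 mL/hr × 4 hr = 40 mL → 40 mL × 0.03603604 mg/mL = 1.441441 mg
Stage 3: 50 mL/hr × 8.6 hr = 430 mL → 430 mL × 0.03603604 mg/mL = 15.4955 mg
Total = 1.78955 + 1.441441 + 15.4955 = 18.72649 mg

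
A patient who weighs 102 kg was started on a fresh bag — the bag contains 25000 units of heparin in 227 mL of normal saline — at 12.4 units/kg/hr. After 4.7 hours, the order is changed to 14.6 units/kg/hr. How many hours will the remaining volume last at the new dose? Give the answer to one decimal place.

Initial rate:
Dose = 12.4 units/kg/hr × 102 kg = 1264.8 units/hr
Concentration = 25000 units ÷ 227 mL = 110.1322 units/mL
Rate = 1264.8 units/hr ÷ 110.1322 units/mL = 11.48438 mL/hr
Volume infused so far = 11.48438 mL/hr × 4.7 hr = 53.9766 mL
Volume remaining = 227 − 53.9766 = 173.0234 mL
New rate:
Dose = 14.6 units/kg/hr × 102 kg = 1489.2 units/hr
Rate = 1489.2 units/hr ÷ 110.1322 units/mL = 13.52194 mL/hr
Time remaining = 173.0234 mL ÷ 13.52194 mL/hr = 12.79576 hr

12.8 hours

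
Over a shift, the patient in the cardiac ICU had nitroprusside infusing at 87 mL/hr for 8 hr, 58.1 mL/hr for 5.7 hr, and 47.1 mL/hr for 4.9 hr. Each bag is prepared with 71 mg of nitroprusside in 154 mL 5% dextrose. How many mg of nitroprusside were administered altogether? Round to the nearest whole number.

580 mg

Concentration = 71 mg ÷ 154 mL = 0.461039 mg/mL
Stage 1: 87 mL/hr × 8 hr = 696 mL → 696 mL × 0.461039 mg/mL = 320.8831 mg
Stage 2: 58.1 mL/hr × 5.7 hr = 331.17 mL → 331.17 mL × 0.461039 mg/mL = 152.6823 mg
Stage 3: 47.1 mL/hr × 4.9 hr = 230.79 mL → 230.79 mL × 0.461039 mg/mL = 106.4032 mg
Total = 320.8831 + 152.6823 + 106.4032 = 579.9686 mg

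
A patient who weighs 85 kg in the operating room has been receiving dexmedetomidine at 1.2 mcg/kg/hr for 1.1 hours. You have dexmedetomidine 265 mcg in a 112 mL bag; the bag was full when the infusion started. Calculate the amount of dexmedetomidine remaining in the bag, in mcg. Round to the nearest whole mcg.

153 mcg

Dose = 1.2 mcg/kg/hr × 85 kg = 102 mcg/hr
Concentration = 265 mcg ÷ 112 mL = 2.366071 mcg/mL
Rate = 102 mcg/hr ÷ 2.366071 mcg/mL = 43.10943 mL/hr
Volume infused = 43.10943 mL/hr × 1.1 hr = 47.42038 mL
Volume remaining = 112 − 47.42038 = 64.57962 mL
Drug remaining = 64.57962 mL × 2.366071 mcg/mL = 152.8 mcg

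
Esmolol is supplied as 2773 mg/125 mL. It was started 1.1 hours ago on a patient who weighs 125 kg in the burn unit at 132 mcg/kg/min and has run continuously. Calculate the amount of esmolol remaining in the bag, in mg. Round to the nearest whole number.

Dose = 132 mcg/kg/min × 125 kg = 16500 mcg/min
16500 mcg/min × 60 min/hr = 990000 mcg/hr
Concentration = 2773 mg ÷ 125 mL = 22.184 mg/mL = 22184 mcg/mL
Rate = 990000 mcg/hr ÷ 22184 mcg/mL = 44.62676 mL/hr
Volume infused = 44.62676 mL/hr × 1.1 hr = 49.08943 mL
Volume remaining = 125 − 49.08943 = 75.91057 mL
Drug remaining = 75.91057 mL × 22184 mcg/mL = 1684000 mcg = 1684 mg

1684 mg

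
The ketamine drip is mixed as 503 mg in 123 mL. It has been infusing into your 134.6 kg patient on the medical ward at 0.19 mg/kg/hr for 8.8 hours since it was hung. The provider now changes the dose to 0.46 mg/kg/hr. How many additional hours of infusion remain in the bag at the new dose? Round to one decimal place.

4.5 hours

Initial rate:
Dose = 0.19 mg/kg/hr × 134.6 kg = 25.574 mg/hr
Concentration = 503 mg ÷ 123 mL = 4.089431 mg/mL
Rate = 25.574 mg/hr ÷ 4.089431 mg/mL = 6.253682 mL/hr
Volume infused so far = 6.253682 mL/hr × 8.8 hr = 55.0324 mL
Volume remaining = 123 − 55.0324 = 67.9676 mL
New rate:
Dose = 0.46 mg/kg/hr × 134.6 kg = 61.916 mg/hr
Rate = 61.916 mg/hr ÷ 4.089431 mg/mL = 15.14049 mL/hr
Time remaining = 67.9676 mL ÷ 15.14049 mL/hr = 4.489127 hr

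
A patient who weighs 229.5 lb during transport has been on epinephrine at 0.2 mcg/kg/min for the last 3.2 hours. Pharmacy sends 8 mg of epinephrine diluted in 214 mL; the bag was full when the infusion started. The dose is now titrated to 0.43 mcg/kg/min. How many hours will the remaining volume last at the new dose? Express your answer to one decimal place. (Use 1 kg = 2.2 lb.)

1.5 hours

Initial rate:
Weight = 229.5 lb ÷ 2.2 lb/kg = 104.3182 kg
Dose = 0.2 mcg/kg/min × 104.3182 kg = 20.86364 mcg/min
20.86364 mcg/min × 60 min/hr = 1251.818 mcg/hr
Concentration = 8 mg ÷ 214 mL = 0.03738318 mg/mL = 37.38318 mcg/mL
Rate = 1251.818 mcg/hr ÷ 37.38318 mcg/mL = 33.48614 mL/hr
Volume infused so far = 33.48614 mL/hr × 3.2 hr = 107.1556 mL
Volume remaining = 214 − 107.1556 = 106.8444 mL
New rate:
Dose = 0.43 mcg/kg/min × 104.3182 kg = 44.85682 mcg/min
44.85682 mcg/min × 60 min/hr = 2691.409 mcg/hr
Rate = 2691.409 mcg/hr ÷ 37.38318 mcg/mL = 71.99519 mL/hr
Time remaining = 106.8444 mL ÷ 71.99519 mL/hr = 1.484049 hr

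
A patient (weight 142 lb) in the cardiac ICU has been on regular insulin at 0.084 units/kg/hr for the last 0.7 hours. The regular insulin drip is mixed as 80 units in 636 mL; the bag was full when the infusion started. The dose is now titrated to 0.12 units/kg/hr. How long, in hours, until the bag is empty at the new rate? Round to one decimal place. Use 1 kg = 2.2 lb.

9.8 hours

Initial rate:
Weight = 142 lb ÷ 2.2 lb/kg = 64.54545 kg
Dose = 0.084 units/kg/hr × 64.54545 kg = 5.421818 units/hr
Concentration = 80 units ÷ 636 mL = 0.1257862 units/mL
Rate = 5.421818 units/hr ÷ 0.1257862 units/mL = 43.10345 mL/hr
Volume infused so far = 43.10345 mL/hr × 0.7 hr = 30.17242 mL
Volume remaining = 636 − 30.17242 = 605.8276 mL
New rate:
Dose = 0.12 units/kg/hr × 64.54545 kg = 7.745455 units/hr
Rate = 7.745455 units/hr ÷ 0.1257862 units/mL = 61.57636 mL/hr
Time remaining = 605.8276 mL ÷ 61.57636 mL/hr = 9.838638 hr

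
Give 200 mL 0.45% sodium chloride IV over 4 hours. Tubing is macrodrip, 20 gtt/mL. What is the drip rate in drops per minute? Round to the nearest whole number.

200 mL ÷ (4 hr × 60 = 240 min) = 0.8333333 mL/min
0.8333333 mL/min × 20 gtt/mL = 16.66667 gtt/min

17 gtt/min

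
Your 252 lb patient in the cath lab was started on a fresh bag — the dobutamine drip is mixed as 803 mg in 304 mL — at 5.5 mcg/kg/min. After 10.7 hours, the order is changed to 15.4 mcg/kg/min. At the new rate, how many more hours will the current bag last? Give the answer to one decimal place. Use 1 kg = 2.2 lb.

Initial rate:
Weight = 252 lb ÷ 2.2 lb/kg = 114.5455 kg
Dose = 5.5 mcg/kg/min × 114.5455 kg = 630 mcg/min
630 mcg/min × 60 min/hr = 37800 mcg/hr
Concentration = 803 mg ÷ 304 mL = 2.641447 mg/mL = 2641.447 mcg/mL
Rate = 37800 mcg/hr ÷ 2641.447 mcg/mL = 14.31034 mL/hr
Volume infused so far = 14.31034 mL/hr × 10.7 hr = 153.1206 mL
Volume remaining = 304 − 153.1206 = 150.8794 mL
New rate:
Dose = 15.4 mcg/kg/min × 114.5455 kg = 1764 mcg/min
1764 mcg/min × 60 min/hr = 105840 mcg/hr
Rate = 105840 mcg/hr ÷ 2641.447 mcg/mL = 40.06894 mL/hr
Time remaining = 150.8794 mL ÷ 40.06894 mL/hr = 3.765495 hr

3.8 hours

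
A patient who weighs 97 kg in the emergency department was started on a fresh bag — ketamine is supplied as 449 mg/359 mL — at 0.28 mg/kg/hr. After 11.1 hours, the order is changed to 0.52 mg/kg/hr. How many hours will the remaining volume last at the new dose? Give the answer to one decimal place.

2.9 hours

Initial rate:
Dose = 0.28 mg/kg/hr × 97 kg = 27.16 mg/hr
Concentration = 449 mg ÷ 359 mL = 1.250696 mg/mL
Rate = 27.16 mg/hr ÷ 1.250696 mg/mL = 21.7159 mL/hr
Volume infused so far = 21.7159 mL/hr × 11.1 hr = 241.0465 mL
Volume remaining = 359 − 241.0465 = 117.9535 mL
New rate:
Dose = 0.52 mg/kg/hr × 97 kg = 50.44 mg/hr
Rate = 50.44 mg/hr ÷ 1.250696 mg/mL = 40.32953 mL/hr
Time remaining = 117.9535 mL ÷ 40.32953 mL/hr = 2.924742 hr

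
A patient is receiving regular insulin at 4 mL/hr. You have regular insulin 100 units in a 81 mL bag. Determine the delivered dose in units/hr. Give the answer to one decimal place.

4.9 units/hr

Concentration = 100 units ÷ 81 mL = 1.234568 units/mL
Drug rate = 4 mL/hr × 1.234568 units/mL = 4.938272 units/hr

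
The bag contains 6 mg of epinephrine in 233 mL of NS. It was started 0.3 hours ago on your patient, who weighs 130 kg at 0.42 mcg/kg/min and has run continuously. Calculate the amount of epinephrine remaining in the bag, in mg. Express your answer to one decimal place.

Dose = 0.42 mcg/kg/min × 130 kg = 54.6 mcg/min
54.6 mcg/min × 60 min/hr = 3276 mcg/hr
Concentration = 6 mg ÷ 233 mL = 0.02575107 mg/mL = 25.75107 mcg/mL
Rate = 3276 mcg/hr ÷ 25.75107 mcg/mL = 127.218 mL/hr
Volume infused = 127.218 mL/hr × 0.3 hr = 38.1654 mL
Volume remaining = 233 − 38.1654 = 194.8346 mL
Drug remaining = 194.8346 mL × 25.75107 mcg/mL = 5017.2 mcg = 5.0172 mg

5.0 mg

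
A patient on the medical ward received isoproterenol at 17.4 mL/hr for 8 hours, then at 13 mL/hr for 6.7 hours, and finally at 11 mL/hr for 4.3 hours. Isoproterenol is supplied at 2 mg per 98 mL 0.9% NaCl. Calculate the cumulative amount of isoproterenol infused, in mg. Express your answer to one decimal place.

Concentration = 2 mg ÷ 98 mL = 0.02040816 mg/mL
Stage 1: 17.4 mL/hr × 8 hr = 139.2 mL → 139.2 mL × 0.02040816 mg/mL = 2.840816 mg
Stage 2: 13 mL/hr × 6.7 hr = 87.1 mL → 87.1 mL × 0.02040816 mg/mL = 1.777551 mg
Stage 3: 11 mL/hr × 4.3 hr = 47.3 mL → 47.3 mL × 0.02040816 mg/mL = 0.9653061 mg
Total = 2.840816 + 1.777551 + 0.9653061 = 5.583673 mg

5.6 mg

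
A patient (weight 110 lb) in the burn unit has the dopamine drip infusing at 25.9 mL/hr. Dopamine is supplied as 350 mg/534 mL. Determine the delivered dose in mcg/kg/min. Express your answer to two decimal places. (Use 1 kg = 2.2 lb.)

Weight = 110 lb ÷ 2.2 lb/kg = 50 kg
Concentration = 350 mg ÷ 534 mL = 0.6554307 mg/mL = 655.4307 mcg/mL
Drug rate = 25.9 mL/hr × 655.4307 mcg/mL = 16975.66 mcg/hr
16975.66 mcg/hr ÷ 60 min/hr = 282.9276 mcg/min
282.9276 mcg/min ÷ 50 kg = 5.658552 mcg/kg/min

5.66 mcg/kg/min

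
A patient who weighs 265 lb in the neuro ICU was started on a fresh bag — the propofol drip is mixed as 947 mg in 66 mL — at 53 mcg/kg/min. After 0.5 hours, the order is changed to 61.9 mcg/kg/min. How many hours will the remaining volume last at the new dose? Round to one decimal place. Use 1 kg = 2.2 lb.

Initial rate:
Weight = 265 lb ÷ 2.2 lb/kg = 120.4545 kg
Dose = 53 mcg/kg/min × 120.4545 kg = 6384.091 mcg/min
6384.091 mcg/min × 60 min/hr = 383045.5 mcg/hr
Concentration = 947 mg ÷ 66 mL = 14.34848 mg/mL = 14348.48 mcg/mL
Rate = 383045.5 mcg/hr ÷ 14348.48 mcg/mL = 26.69588 mL/hr
Volume infused so far = 26.69588 mL/hr × 0.5 hr = 13.34794 mL
Volume remaining = 66 − 13.34794 = 52.65206 mL
New rate:
Dose = 61.9 mcg/kg/min × 120.4545 kg = 7456.136 mcg/min
7456.136 mcg/min × 60 min/hr = 447368.2 mcg/hr
Rate = 447368.2 mcg/hr ÷ 14348.48 mcg/mL = 31.17878 mL/hr
Time remaining = 52.65206 mL ÷ 31.17878 mL/hr = 1.688715 hr

1.7 hours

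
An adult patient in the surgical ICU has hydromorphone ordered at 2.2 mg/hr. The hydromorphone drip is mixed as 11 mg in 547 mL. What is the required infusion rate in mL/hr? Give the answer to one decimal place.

Concentration = 11 mg ÷ 547 mL = 0.02010969 mg/mL
Rate = 2.2 mg/hr ÷ 0.02010969 mg/mL = 109.4 mL/hr

109.4 mL/hr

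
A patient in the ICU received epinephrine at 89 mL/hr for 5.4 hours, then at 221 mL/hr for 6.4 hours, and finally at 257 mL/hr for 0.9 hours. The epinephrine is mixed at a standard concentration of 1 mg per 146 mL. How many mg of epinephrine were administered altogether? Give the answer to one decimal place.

14.6 mg

Concentration = 1 mg ÷ 146 mL = 0.006849315 mg/mL
Stage 1: 89 mL/hr × 5.4 hr = 480.6 mL → 480.6 mL × 0.006849315 mg/mL = 3.291781 mg
Stage 2: 221 mL/hr × 6.4 hr = 1414.4 mL → 1414.4 mL × 0.006849315 mg/mL = 9.687671 mg
Stage 3: 257 mL/hr × 0.9 hr = 231.3 mL → 231.3 mL × 0.006849315 mg/mL = 1.584247 mg
Total = 3.291781 + 9.687671 + 1.584247 = 14.5637 mg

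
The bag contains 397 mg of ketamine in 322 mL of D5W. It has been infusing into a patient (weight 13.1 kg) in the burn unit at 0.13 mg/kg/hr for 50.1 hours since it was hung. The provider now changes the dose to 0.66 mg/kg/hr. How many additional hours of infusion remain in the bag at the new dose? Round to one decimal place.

Initial rate:
Dose = 0.13 mg/kg/hr × 13.1 kg = 1.703 mg/hr
Concentration = 397 mg ÷ 322 mL = 1.232919 mg/mL
Rate = 1.703 mg/hr ÷ 1.232919 mg/mL = 1.381275 mL/hr
Volume infused so far = 1.381275 mL/hr × 50.1 hr = 69.20186 mL
Volume remaining = 322 − 69.20186 = 252.7981 mL
New rate:
Dose = 0.66 mg/kg/hr × 13.1 kg = 8.646 mg/hr
Rate = 8.646 mg/hr ÷ 1.232919 mg/mL = 7.012625 mL/hr
Time remaining = 252.7981 mL ÷ 7.012625 mL/hr = 36.04901 hr

36.0 hours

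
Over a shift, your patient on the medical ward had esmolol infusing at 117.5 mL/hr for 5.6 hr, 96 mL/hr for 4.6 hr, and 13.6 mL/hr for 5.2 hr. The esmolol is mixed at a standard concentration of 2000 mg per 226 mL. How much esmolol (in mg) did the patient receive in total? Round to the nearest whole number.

Concentration = 2000 mg ÷ 226 mL = 8.849558 mg/mL
Stage 1: 117.5 mL/hr × 5.6 hr = 658 mL → 658 mL × 8.849558 mg/mL = 5823.009 mg
Stage 2: 96 mL/hr × 4.6 hr = 441.6 mL → 441.6 mL × 8.849558 mg/mL = 3907.965 mg
Stage 3: 13.6 mL/hr × 5.2 hr = 70.72 mL → 70.72 mL × 8.849558 mg/mL = 625.8407 mg
Total = 5823.009 + 3907.965 + 625.8407 = 10356.81 mg

10357 mg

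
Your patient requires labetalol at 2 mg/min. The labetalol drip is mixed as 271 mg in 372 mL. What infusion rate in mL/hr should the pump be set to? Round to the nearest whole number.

165 mL/hr

2 mg/min × 60 min/hr = 120 mg/hr
Concentration = 271 mg ÷ 372 mL = 0.7284946 mg/mL
Rate = 120 mg/hr ÷ 0.7284946 mg/mL = 164.7232 mL/hr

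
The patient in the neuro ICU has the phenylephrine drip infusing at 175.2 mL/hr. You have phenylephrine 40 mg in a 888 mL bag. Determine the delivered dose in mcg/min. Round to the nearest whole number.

132 mcg/min

Concentration = 40 mg ÷ 888 mL = 0.04504505 mg/mL = 45.04505 mcg/mL
Drug rate = 175.2 mL/hr × 45.04505 mcg/mL = 7891.892 mcg/hr
7891.892 mcg/hr ÷ 60 min/hr = 131.5315 mcg/min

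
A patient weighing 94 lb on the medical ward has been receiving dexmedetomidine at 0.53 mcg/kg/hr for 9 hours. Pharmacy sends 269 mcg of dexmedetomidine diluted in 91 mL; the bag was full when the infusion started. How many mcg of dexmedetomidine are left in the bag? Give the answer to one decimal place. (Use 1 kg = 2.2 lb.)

Weight = 94 lb ÷ 2.2 lb/kg = 42.72727 kg
Dose = 0.53 mcg/kg/hr × 42.72727 kg = 22.64545 mcg/hr
Concentration = 269 mcg ÷ 91 mL = 2.956044 mcg/mL
Rate = 22.64545 mcg/hr ÷ 2.956044 mcg/mL = 7.66073 mL/hr
Volume infused = 7.66073 mL/hr × 9 hr = 68.94657 mL
Volume remaining = 91 − 68.94657 = 22.05343 mL
Drug remaining = 22.05343 mL × 2.956044 mcg/mL = 65.19091 mcg

65.2 mcg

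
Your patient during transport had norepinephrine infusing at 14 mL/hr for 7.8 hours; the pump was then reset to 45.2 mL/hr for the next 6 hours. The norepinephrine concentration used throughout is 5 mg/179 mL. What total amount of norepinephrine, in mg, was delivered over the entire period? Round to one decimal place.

10.6 mg

Concentration = 5 mg ÷ 179 mL = 0.02793296 mg/mL
Stage 1: 14 mL/hr × 7.8 hr = 109.2 mL → 109.2 mL × 0.02793296 mg/mL = 3.050279 mg
Stage 2: 45.2 mL/hr × 6 hr = 271.2 mL → 271.2 mL × 0.02793296 mg/mL = 7.575419 mg
Total = 3.050279 + 7.575419 = 10.6257 mg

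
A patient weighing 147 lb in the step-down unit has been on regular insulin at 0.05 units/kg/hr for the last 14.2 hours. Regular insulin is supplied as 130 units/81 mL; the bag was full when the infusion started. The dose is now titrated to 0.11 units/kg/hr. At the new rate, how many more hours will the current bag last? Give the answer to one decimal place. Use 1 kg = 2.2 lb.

11.2 hours

Initial rate:
Weight = 147 lb ÷ 2.2 lb/kg = 66.81818 kg
Dose = 0.05 units/kg/hr × 66.81818 kg = 3.340909 units/hr
Concentration = 130 units ÷ 81 mL = 1.604938 units/mL
Rate = 3.340909 units/hr ÷ 1.604938 units/mL = 2.081643 mL/hr
Volume infused so far = 2.081643 mL/hr × 14.2 hr = 29.55934 mL
Volume remaining = 81 − 29.55934 = 51.44066 mL
New rate:
Dose = 0.11 units/kg/hr × 66.81818 kg = 7.35 units/hr
Rate = 7.35 units/hr ÷ 1.604938 units/mL = 4.579615 mL/hr
Time remaining = 51.44066 mL ÷ 4.579615 mL/hr = 11.23253 hr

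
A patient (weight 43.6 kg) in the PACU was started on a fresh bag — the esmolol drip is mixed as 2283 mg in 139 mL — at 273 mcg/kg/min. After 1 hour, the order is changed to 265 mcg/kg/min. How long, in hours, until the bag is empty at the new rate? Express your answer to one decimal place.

2.3 hours

Initial rate:
Dose = 273 mcg/kg/min × 43.6 kg = 11902.8 mcg/min
11902.8 mcg/min × 60 min/hr = 714168 mcg/hr
Concentration = 2283 mg ÷ 139 mL = 16.42446 mg/mL = 16424.46 mcg/mL
Rate = 714168 mcg/hr ÷ 16424.46 mcg/mL = 43.48198 mL/hr
Volume infused so far = 43.48198 mL/hr × 1 hr = 43.48198 mL
Volume remaining = 139 − 43.48198 = 95.51802 mL
New rate:
Dose = 265 mcg/kg/min × 43.6 kg = 11554 mcg/min
11554 mcg/min × 60 min/hr = 693240 mcg/hr
Rate = 693240 mcg/hr ÷ 16424.46 mcg/mL = 42.20778 mL/hr
Time remaining = 95.51802 mL ÷ 42.20778 mL/hr = 2.263043 hr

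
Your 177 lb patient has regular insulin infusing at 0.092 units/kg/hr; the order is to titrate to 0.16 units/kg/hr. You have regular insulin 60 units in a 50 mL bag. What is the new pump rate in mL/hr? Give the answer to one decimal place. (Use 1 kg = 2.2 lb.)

Weight = 177 lb ÷ 2.2 lb/kg = 80.45455 kg
Dose = 0.16 units/kg/hr × 80.45455 kg = 12.87273 units/hr
Concentration = 60 units ÷ 50 mL = 1.2 units/mL
Rate = 12.87273 units/hr ÷ 1.2 units/mL = 10.72727 mL/hr

10.7 mL/hr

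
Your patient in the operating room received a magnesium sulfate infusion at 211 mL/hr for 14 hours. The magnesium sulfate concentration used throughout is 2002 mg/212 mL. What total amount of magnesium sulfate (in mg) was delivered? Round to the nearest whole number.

Concentration = 2002 mg ÷ 212 mL = 9.443396 mg/mL
Drug rate = 211 mL/hr × 9.443396 mg/mL = 1992.557 mg/hr
Total = 1992.557 mg/hr × 14 hr = 27895.79 mg

27896 mg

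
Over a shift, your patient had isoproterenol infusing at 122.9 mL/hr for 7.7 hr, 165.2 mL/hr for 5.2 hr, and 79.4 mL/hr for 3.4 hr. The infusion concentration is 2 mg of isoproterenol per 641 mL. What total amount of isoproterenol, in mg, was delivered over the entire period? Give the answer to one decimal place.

6.5 mg

Concentration = 2 mg ÷ 641 mL = 0.003120125 mg/mL
Stage 1: 122.9 mL/hr × 7.7 hr = 946.33 mL → 946.33 mL × 0.003120125 mg/mL = 2.952668 mg
Stage 2: 165.2 mL/hr × 5.2 hr = 859.04 mL → 859.04 mL × 0.003120125 mg/mL = 2.680312 mg
Stage 3: 79.4 mL/hr × 3.4 hr = 269.96 mL → 269.96 mL × 0.003120125 mg/mL = 0.8423089 mg
Total = 2.952668 + 2.680312 + 0.8423089 = 6.475289 mg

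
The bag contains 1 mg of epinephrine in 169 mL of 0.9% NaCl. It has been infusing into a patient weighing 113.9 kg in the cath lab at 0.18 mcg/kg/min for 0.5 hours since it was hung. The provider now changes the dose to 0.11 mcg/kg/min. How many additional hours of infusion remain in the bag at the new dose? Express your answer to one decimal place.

0.5 hours

Initial rate:
Dose = 0.18 mcg/kg/min × 113.9 kg = 20.502 mcg/min
20.502 mcg/min × 60 min/hr = 1230.12 mcg/hr
Concentration = 1 mg ÷ 169 mL = 0.00591716 mg/mL = 5.91716 mcg/mL
Rate = 1230.12 mcg/hr ÷ 5.91716 mcg/mL = 207.8903 mL/hr
Volume infused so far = 207.8903 mL/hr × 0.5 hr = 103.9451 mL
Volume remaining = 169 − 103.9451 = 65.05486 mL
New rate:
Dose = 0.11 mcg/kg/min × 113.9 kg = 12.529 mcg/min
12.529 mcg/min × 60 min/hr = 751.74 mcg/hr
Rate = 751.74 mcg/hr ÷ 5.91716 mcg/mL = 127.0441 mL/hr
Time remaining = 65.05486 mL ÷ 127.0441 mL/hr = 0.5120653 hr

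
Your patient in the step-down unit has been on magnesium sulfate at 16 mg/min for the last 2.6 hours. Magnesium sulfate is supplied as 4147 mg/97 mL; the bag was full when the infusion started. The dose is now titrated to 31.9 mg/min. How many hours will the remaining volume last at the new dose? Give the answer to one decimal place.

0.9 hours

Initial rate:
16 mg/min × 60 min/hr = 960 mg/hr
Concentration = 4147 mg ÷ 97 mL = 42.75258 mg/mL
Rate = 960 mg/hr ÷ 42.75258 mg/mL = 22.45479 mL/hr
Volume infused so far = 22.45479 mL/hr × 2.6 hr = 58.38245 mL
Volume remaining = 97 − 58.38245 = 38.61755 mL
New rate:
31.9 mg/min × 60 min/hr = 1914 mg/hr
Rate = 1914 mg/hr ÷ 42.75258 mg/mL = 44.76923 mL/hr
Time remaining = 38.61755 mL ÷ 44.76923 mL/hr = 0.8625914 hr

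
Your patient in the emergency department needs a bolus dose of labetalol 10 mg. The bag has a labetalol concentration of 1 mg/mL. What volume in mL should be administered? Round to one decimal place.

Volume = 10 mg ÷ 1 mg/mL = 10 mL

10.0 mL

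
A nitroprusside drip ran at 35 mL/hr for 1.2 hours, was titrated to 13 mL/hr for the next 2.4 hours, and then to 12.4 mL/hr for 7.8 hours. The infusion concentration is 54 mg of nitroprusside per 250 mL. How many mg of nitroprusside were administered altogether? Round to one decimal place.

36.7 mg

Concentration = 54 mg ÷ 250 mL = 0.216 mg/mL
Stage 1: 35 mL/hr × 1.2 hr = 42 mL → 42 mL × 0.216 mg/mL = 9.072 mg
Stage 2: 13 mL/hr × 2.4 hr = 31.2 mL → 31.2 mL × 0.216 mg/mL = 6.7392 mg
Stage 3: 12.4 mL/hr × 7.8 hr = 96.72 mL → 96.72 mL × 0.216 mg/mL = 20.89152 mg
Total = 9.072 + 6.7392 + 20.89152 = 36.70272 mg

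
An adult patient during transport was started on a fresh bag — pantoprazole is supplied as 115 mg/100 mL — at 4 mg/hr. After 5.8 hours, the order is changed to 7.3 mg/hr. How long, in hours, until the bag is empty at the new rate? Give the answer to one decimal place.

12.6 hours

Initial rate:
Concentration = 115 mg ÷ 100 mL = 1.15 mg/mL
Rate = 4 mg/hr ÷ 1.15 mg/mL = 3.478261 mL/hr
Volume infused so far = 3.478261 mL/hr × 5.8 hr = 20.17391 mL
Volume remaining = 100 − 20.17391 = 79.82609 mL
New rate:
Rate = 7.3 mg/hr ÷ 1.15 mg/mL = 6.347826 mL/hr
Time remaining = 79.82609 mL ÷ 6.347826 mL/hr = 12.57534 hr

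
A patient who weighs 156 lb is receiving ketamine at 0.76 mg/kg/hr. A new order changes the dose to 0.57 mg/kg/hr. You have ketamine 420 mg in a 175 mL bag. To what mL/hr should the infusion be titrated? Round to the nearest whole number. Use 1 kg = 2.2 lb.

Weight = 156 lb ÷ 2.2 lb/kg = 70.90909 kg
Dose = 0.57 mg/kg/hr × 70.90909 kg = 40.41818 mg/hr
Concentration = 420 mg ÷ 175 mL = 2.4 mg/mL
Rate = 40.41818 mg/hr ÷ 2.4 mg/mL = 16.84091 mL/hr

17 mL/hr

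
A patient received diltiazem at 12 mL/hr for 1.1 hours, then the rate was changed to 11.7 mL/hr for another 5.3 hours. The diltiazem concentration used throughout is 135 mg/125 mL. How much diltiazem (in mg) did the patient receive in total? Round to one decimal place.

81.2 mg

Concentration = 135 mg ÷ 125 mL = 1.08 mg/mL
Stage 1: 12 mL/hr × 1.1 hr = 13.2 mL → 13.2 mL × 1.08 mg/mL = 14.256 mg
Stage 2: 11.7 mL/hr × 5.3 hr = 62.01 mL → 62.01 mL × 1.08 mg/mL = 66.9708 mg
Total = 14.256 + 66.9708 = 81.2268 mg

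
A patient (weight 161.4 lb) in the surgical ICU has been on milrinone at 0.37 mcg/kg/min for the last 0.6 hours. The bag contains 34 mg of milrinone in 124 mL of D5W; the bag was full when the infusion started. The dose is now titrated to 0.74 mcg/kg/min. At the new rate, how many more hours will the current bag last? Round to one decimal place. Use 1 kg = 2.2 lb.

Initial rate:
Weight = 161.4 lb ÷ 2.2 lb/kg = 73.36364 kg
Dose = 0.37 mcg/kg/min × 73.36364 kg = 27.14455 mcg/min
27.14455 mcg/min × 60 min/hr = 1628.673 mcg/hr
Concentration = 34 mg ÷ 124 mL = 0.2741935 mg/mL = 274.1935 mcg/mL
Rate = 1628.673 mcg/hr ÷ 274.1935 mcg/mL = 5.939865 mL/hr
Volume infused so far = 5.939865 mL/hr × 0.6 hr = 3.563919 mL
Volume remaining = 124 − 3.563919 = 120.4361 mL
New rate:
Dose = 0.74 mcg/kg/min × 73.36364 kg = 54.28909 mcg/min
54.28909 mcg/min × 60 min/hr = 3257.345 mcg/hr
Rate = 3257.345 mcg/hr ÷ 274.1935 mcg/mL = 11.87973 mL/hr
Time remaining = 120.4361 mL ÷ 11.87973 mL/hr = 10.13795 hr

10.1 hours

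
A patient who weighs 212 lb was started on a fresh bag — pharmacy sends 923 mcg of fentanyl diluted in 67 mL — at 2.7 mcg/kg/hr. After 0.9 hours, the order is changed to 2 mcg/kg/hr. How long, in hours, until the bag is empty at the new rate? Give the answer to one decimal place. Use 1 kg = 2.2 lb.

3.6 hours

Initial rate:
Weight = 212 lb ÷ 2.2 lb/kg = 96.36364 kg
Dose = 2.7 mcg/kg/hr × 96.36364 kg = 260.1818 mcg/hr
Concentration = 923 mcg ÷ 67 mL = 13.77612 mcg/mL
Rate = 260.1818 mcg/hr ÷ 13.77612 mcg/mL = 18.88644 mL/hr
Volume infused so far = 18.88644 mL/hr × 0.9 hr = 16.99779 mL
Volume remaining = 67 − 16.99779 = 50.00221 mL
New rate:
Dose = 2 mcg/kg/hr × 96.36364 kg = 192.7273 mcg/hr
Rate = 192.7273 mcg/hr ÷ 13.77612 mcg/mL = 13.98995 mL/hr
Time remaining = 50.00221 mL ÷ 13.98995 mL/hr = 3.574151 hr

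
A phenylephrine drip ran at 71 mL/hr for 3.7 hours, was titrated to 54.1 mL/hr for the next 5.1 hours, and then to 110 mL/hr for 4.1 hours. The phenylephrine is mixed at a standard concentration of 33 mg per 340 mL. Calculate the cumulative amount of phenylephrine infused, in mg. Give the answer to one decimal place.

Concentration = 33 mg ÷ 340 mL = 0.09705882 mg/mL
Stage 1: 71 mL/hr × 3.7 hr = 262.7 mL → 262.7 mL × 0.09705882 mg/mL = 25.49735 mg
Stage 2: 54.1 mL/hr × 5.1 hr = 275.91 mL → 275.91 mL × 0.09705882 mg/mL = 26.7795 mg
Stage 3: 110 mL/hr × 4.1 hr = 451 mL → 451 mL × 0.09705882 mg/mL = 43.77353 mg
Total = 25.49735 + 26.7795 + 43.77353 = 96.05038 mg

96.1 mg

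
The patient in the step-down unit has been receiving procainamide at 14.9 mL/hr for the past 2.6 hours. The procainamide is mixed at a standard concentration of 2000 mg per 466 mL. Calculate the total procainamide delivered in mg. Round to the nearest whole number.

166 mg

Concentration = 2000 mg ÷ 466 mL = 4.291845 mg/mL
Drug rate = 14.9 mL/hr × 4.291845 mg/mL = 63.9485 mg/hr
Total = 63.9485 mg/hr × 2.6 hr = 166.2661 mg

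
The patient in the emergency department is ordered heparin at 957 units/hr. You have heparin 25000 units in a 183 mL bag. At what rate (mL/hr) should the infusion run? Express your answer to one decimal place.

7.0 mL/hr

Concentration = 25000 units ÷ 183 mL = 136.612 units/mL
Rate = 957 units/hr ÷ 136.612 units/mL = 7.00524 mL/hr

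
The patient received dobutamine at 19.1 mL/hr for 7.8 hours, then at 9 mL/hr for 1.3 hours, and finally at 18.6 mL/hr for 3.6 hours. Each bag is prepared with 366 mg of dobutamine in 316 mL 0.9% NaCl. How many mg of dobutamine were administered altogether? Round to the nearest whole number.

Concentration = 366 mg ÷ 316 mL = 1.158228 mg/mL
Stage 1: 19.1 mL/hr × 7.8 hr = 148.98 mL → 148.98 mL × 1.158228 mg/mL = 172.5528 mg
Stage 2: 9 mL/hr × 1.3 hr = 11.7 mL → 11.7 mL × 1.158228 mg/mL = 13.55127 mg
Stage 3: 18.6 mL/hr × 3.6 hr = 66.96 mL → 66.96 mL × 1.158228 mg/mL = 77.55494 mg
Total = 172.5528 + 13.55127 + 77.55494 = 263.659 mg

264 mg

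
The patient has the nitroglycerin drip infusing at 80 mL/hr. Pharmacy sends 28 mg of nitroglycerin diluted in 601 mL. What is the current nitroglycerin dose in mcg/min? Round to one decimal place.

Concentration = 28 mg ÷ 601 mL = 0.04658902 mg/mL = 46.58902 mcg/mL
Drug rate = 80 mL/hr × 46.58902 mcg/mL = 3727.121 mcg/hr
3727.121 mcg/hr ÷ 60 min/hr = 62.11869 mcg/min

62.1 mcg/min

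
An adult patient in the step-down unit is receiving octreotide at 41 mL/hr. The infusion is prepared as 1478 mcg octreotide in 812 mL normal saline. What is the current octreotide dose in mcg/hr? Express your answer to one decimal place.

74.6 mcg/hr

Concentration = 1478 mcg ÷ 812 mL = 1.820197 mcg/mL
Drug rate = 41 mL/hr × 1.820197 mcg/mL = 74.62808 mcg/hr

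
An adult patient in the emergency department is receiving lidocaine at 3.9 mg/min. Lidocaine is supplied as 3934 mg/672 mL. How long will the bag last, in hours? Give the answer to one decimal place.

16.8 hours

3.9 mg/min × 60 min/hr = 234 mg/hr
Concentration = 3934 mg ÷ 672 mL = 5.854167 mg/mL
Rate = 234 mg/hr ÷ 5.854167 mg/mL = 39.97153 mL/hr
Duration = 672 mL ÷ 39.97153 mL/hr = 16.81197 hr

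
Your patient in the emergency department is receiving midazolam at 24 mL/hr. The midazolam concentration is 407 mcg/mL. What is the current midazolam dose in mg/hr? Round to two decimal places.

9.77 mg/hr

Concentration = 407 mcg/mL = 0.407 mg/mL
Drug rate = 24 mL/hr × 0.407 mg/mL = 9.768 mg/hr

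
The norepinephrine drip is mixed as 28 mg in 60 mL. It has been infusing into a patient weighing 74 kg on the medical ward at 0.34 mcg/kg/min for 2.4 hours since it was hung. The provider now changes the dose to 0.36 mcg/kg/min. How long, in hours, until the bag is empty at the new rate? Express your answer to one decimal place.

15.3 hours

Initial rate:
Dose = 0.34 mcg/kg/min × 74 kg = 25.16 mcg/min
25.16 mcg/min × 60 min/hr = 1509.6 mcg/hr
Concentration = 28 mg ÷ 60 mL = 0.4666667 mg/mL = 466.6667 mcg/mL
Rate = 1509.6 mcg/hr ÷ 466.6667 mcg/mL = 3.234857 mL/hr
Volume infused so far = 3.234857 mL/hr × 2.4 hr = 7.763657 mL
Volume remaining = 60 − 7.763657 = 52.23634 mL
New rate:
Dose = 0.36 mcg/kg/min × 74 kg = 26.64 mcg/min
26.64 mcg/min × 60 min/hr = 1598.4 mcg/hr
Rate = 1598.4 mcg/hr ÷ 466.6667 mcg/mL = 3.425143 mL/hr
Time remaining = 52.23634 mL ÷ 3.425143 mL/hr = 15.25085 hr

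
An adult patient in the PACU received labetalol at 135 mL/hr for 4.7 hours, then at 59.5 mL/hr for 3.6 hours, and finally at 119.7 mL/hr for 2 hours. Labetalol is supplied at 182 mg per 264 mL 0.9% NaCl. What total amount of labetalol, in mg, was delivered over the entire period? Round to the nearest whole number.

750 mg

Concentration = 182 mg ÷ 264 mL = 0.6893939 mg/mL
Stage 1: 135 mL/hr × 4.7 hr = 634.5 mL → 634.5 mL × 0.6893939 mg/mL = 437.4205 mg
Stage 2: 59.5 mL/hr × 3.6 hr = 214.2 mL → 214.2 mL × 0.6893939 mg/mL = 147.6682 mg
Stage 3: 119.7 mL/hr × 2 hr = 239.4 mL → 239.4 mL × 0.6893939 mg/mL = 165.0409 mg
Total = 437.4205 + 147.6682 + 165.0409 = 750.1295 mg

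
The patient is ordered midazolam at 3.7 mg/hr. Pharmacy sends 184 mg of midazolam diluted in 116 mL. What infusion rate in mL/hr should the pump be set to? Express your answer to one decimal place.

Concentration = 184 mg ÷ 116 mL = 1.586207 mg/mL
Rate = 3.7 mg/hr ÷ 1.586207 mg/mL = 2.332609 mL/hr

2.3 mL/hr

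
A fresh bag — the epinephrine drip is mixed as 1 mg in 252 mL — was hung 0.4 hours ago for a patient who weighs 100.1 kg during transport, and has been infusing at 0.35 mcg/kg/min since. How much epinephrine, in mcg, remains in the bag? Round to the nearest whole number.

Dose = 0.35 mcg/kg/min × 100.1 kg = 35.035 mcg/min
35.035 mcg/min × 60 min/hr = 2102.1 mcg/hr
Concentration = 1 mg ÷ 252 mL = 0.003968254 mg/mL = 3.968254 mcg/mL
Rate = 2102.1 mcg/hr ÷ 3.968254 mcg/mL = 529.7292 mL/hr
Volume infused = 529.7292 mL/hr × 0.4 hr = 211.8917 mL
Volume remaining = 252 − 211.8917 = 40.10832 mL
Drug remaining = 40.10832 mL × 3.968254 mcg/mL = 159.16 mcg

159 mcg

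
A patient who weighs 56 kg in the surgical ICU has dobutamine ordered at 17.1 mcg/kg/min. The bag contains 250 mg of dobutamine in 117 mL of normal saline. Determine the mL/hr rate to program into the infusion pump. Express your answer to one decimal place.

Dose = 17.1 mcg/kg/min × 56 kg = 957.6 mcg/min
957.6 mcg/min × 60 min/hr = 57456 mcg/hr
Concentration = 250 mg ÷ 117 mL = 2.136752 mg/mL = 2136.752 mcg/mL
Rate = 57456 mcg/hr ÷ 2136.752 mcg/mL = 26.88941 mL/hr

26.9 mL/hr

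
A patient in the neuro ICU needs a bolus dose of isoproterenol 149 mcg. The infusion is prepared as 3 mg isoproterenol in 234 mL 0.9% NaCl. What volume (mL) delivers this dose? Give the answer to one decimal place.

11.6 mL

Concentration = 3 mg ÷ 234 mL = 0.01282051 mg/mL = 12.82051 mcg/mL
Volume = 149 mcg ÷ 12.82051 mcg/mL = 11.622 mL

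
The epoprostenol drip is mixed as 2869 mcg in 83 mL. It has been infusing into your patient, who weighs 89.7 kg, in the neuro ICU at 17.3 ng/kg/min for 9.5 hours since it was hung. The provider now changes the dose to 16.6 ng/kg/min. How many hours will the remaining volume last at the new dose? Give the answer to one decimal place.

Initial rate:
Dose = 17.3 ng/kg/min × 89.7 kg = 1551.81 ng/min
1551.81 ng/min × 60 min/hr = 93108.6 ng/hr
Concentration = 2869 mcg ÷ 83 mL = 34.56627 mcg/mL = 34566.27 ng/mL
Rate = 93108.6 ng/hr ÷ 34566.27 ng/mL = 2.693626 mL/hr
Volume infused so far = 2.693626 mL/hr × 9.5 hr = 25.58945 mL
Volume remaining = 83 − 25.58945 = 57.41055 mL
New rate:
Dose = 16.6 ng/kg/min × 89.7 kg = 1489.02 ng/min
1489.02 ng/min × 60 min/hr = 89341.2 ng/hr
Rate = 89341.2 ng/hr ÷ 34566.27 ng/mL = 2.584636 mL/hr
Time remaining = 57.41055 mL ÷ 2.584636 mL/hr = 22.21224 hr

22.2 hours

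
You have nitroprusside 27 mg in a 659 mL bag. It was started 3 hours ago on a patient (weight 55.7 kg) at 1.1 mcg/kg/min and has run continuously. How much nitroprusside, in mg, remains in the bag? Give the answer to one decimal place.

16.0 mg

Dose = 1.1 mcg/kg/min × 55.7 kg = 61.27 mcg/min
61.27 mcg/min × 60 min/hr = 3676.2 mcg/hr
Concentration = 27 mg ÷ 659 mL = 0.04097117 mg/mL = 40.97117 mcg/mL
Rate = 3676.2 mcg/hr ÷ 40.97117 mcg/mL = 89.72651 mL/hr
Volume infused = 89.72651 mL/hr × 3 hr = 269.1795 mL
Volume remaining = 659 − 269.1795 = 389.8205 mL
Drug remaining = 389.8205 mL × 40.97117 mcg/mL = 15971.4 mcg = 15.9714 mg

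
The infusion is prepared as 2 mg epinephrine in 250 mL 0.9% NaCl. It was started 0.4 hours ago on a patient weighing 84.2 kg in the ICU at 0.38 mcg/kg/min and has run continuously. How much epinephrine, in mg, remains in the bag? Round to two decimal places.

Dose = 0.38 mcg/kg/min × 84.2 kg = 31.996 mcg/min
31.996 mcg/min × 60 min/hr = 1919.76 mcg/hr
Concentration = 2 mg ÷ 250 mL = 0.008 mg/mL = 8 mcg/mL
Rate = 1919.76 mcg/hr ÷ 8 mcg/mL = 239.97 mL/hr
Volume infused = 239.97 mL/hr × 0.4 hr = 95.988 mL
Volume remaining = 250 − 95.988 = 154.012 mL
Drug remaining = 154.012 mL × 8 mcg/mL = 1232.096 mcg = 1.232096 mg

1.23 mg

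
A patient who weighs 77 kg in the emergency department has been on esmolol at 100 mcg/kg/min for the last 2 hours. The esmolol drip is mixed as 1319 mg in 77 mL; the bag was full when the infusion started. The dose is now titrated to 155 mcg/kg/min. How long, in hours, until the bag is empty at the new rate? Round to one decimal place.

Initial rate:
Dose = 100 mcg/kg/min × 77 kg = 7700 mcg/min
7700 mcg/min × 60 min/hr = 462000 mcg/hr
Concentration = 1319 mg ÷ 77 mL = 17.12987 mg/mL = 17129.87 mcg/mL
Rate = 462000 mcg/hr ÷ 17129.87 mcg/mL = 26.97043 mL/hr
Volume infused so far = 26.97043 mL/hr × 2 hr = 53.94086 mL
Volume remaining = 77 − 53.94086 = 23.05914 mL
New rate:
Dose = 155 mcg/kg/min × 77 kg = 11935 mcg/min
11935 mcg/min × 60 min/hr = 716100 mcg/hr
Rate = 716100 mcg/hr ÷ 17129.87 mcg/mL = 41.80417 mL/hr
Time remaining = 23.05914 mL ÷ 41.80417 mL/hr = 0.5515989 hr

0.6 hours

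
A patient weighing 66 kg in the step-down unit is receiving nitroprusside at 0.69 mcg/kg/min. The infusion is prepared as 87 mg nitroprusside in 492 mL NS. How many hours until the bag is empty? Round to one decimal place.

31.8 hours

Dose = 0.69 mcg/kg/min × 66 kg = 45.54 mcg/min
45.54 mcg/min × 60 min/hr = 2732.4 mcg/hr
Concentration = 87 mg ÷ 492 mL = 0.1768293 mg/mL = 176.8293 mcg/mL
Rate = 2732.4 mcg/hr ÷ 176.8293 mcg/mL = 15.45219 mL/hr
Duration = 492 mL ÷ 15.45219 mL/hr = 31.84014 hr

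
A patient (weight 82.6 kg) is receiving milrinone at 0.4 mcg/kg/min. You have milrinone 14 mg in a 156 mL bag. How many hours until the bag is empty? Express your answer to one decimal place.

7.1 hours

Dose = 0.4 mcg/kg/min × 82.6 kg = 33.04 mcg/min
33.04 mcg/min × 60 min/hr = 1982.4 mcg/hr
Concentration = 14 mg ÷ 156 mL = 0.08974359 mg/mL = 89.74359 mcg/mL
Rate = 1982.4 mcg/hr ÷ 89.74359 mcg/mL = 22.0896 mL/hr
Duration = 156 mL ÷ 22.0896 mL/hr = 7.062147 hr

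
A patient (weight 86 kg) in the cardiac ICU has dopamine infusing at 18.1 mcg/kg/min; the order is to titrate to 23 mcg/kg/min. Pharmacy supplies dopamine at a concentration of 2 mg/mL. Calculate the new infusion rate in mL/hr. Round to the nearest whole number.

59 mL/hr

Dose = 23 mcg/kg/min × 86 kg = 1978 mcg/min
1978 mcg/min × 60 min/hr = 118680 mcg/hr
Concentration = 2 mg/mL = 2000 mcg/mL
Rate = 118680 mcg/hr ÷ 2000 mcg/mL = 59.34 mL/hr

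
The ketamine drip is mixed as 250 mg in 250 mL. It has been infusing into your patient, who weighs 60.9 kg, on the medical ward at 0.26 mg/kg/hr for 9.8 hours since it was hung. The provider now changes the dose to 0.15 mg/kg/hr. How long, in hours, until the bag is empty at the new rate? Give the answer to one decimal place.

Initial rate:
Dose = 0.26 mg/kg/hr × 60.9 kg = 15.834 mg/hr
Concentration = 250 mg ÷ 250 mL = 1 mg/mL
Rate = 15.834 mg/hr ÷ 1 mg/mL = 15.834 mL/hr
Volume infused so far = 15.834 mL/hr × 9.8 hr = 155.1732 mL
Volume remaining = 250 − 155.1732 = 94.8268 mL
New rate:
Dose = 0.15 mg/kg/hr × 60.9 kg = 9.135 mg/hr
Rate = 9.135 mg/hr ÷ 1 mg/mL = 9.135 mL/hr
Time remaining = 94.8268 mL ÷ 9.135 mL/hr = 10.3806 hr

10.4 hours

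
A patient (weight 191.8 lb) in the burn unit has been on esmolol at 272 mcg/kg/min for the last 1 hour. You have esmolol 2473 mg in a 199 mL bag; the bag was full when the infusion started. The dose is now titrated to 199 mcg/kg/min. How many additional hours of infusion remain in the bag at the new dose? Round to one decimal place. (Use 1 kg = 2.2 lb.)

1.0 hours

Initial rate:
Weight = 191.8 lb ÷ 2.2 lb/kg = 87.18182 kg
Dose = 272 mcg/kg/min × 87.18182 kg = 23713.45 mcg/min
23713.45 mcg/min × 60 min/hr = 1422807 mcg/hr
Concentration = 2473 mg ÷ 199 mL = 12.42714 mg/mL = 12427.14 mcg/mL
Rate = 1422807 mcg/hr ÷ 12427.14 mcg/mL = 114.492 mL/hr
Volume infused so far = 114.492 mL/hr × 1 hr = 114.492 mL
Volume remaining = 199 − 114.492 = 84.50803 mL
New rate:
Dose = 199 mcg/kg/min × 87.18182 kg = 17349.18 mcg/min
17349.18 mcg/min × 60 min/hr = 1040951 mcg/hr
Rate = 1040951 mcg/hr ÷ 12427.14 mcg/mL = 83.76435 mL/hr
Time remaining = 84.50803 mL ÷ 83.76435 mL/hr = 1.008878 hr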